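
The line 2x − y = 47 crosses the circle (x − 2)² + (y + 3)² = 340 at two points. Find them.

(16, −15) and (20, −7)

Substitute y = 2x − 47:
5x² − 180x + 1600 = 0  ⟹  x² − 36x + 320 = 0
x = 20 or x = 16, giving (20, −7) and (16, −15).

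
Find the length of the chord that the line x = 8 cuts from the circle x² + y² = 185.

The line gives x = 8. Substituting into the circle:
y² − 121 = 0
y = 11 or y = −11, giving (8, 11) and (8, −11).
Chord length = distance between (8, 11) and (8, −11) = √484 = 22.

22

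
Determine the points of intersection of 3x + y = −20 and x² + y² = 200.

Express y = −3x − 20 and substitute into the circle:
10x² + 120x + 200 = 0  ⟹  x² + 12x + 20 = 0
x = −2 or x = −10, giving (−2, −14) and (−10, 10).

(−10, 10) and (−2, −14)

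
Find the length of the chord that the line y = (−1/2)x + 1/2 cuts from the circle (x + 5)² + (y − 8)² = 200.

12√5

From the line, y = (1 − x)/2. Substituting:
5x² + 70x − 475 = 0  ⟹  x² + 14x − 95 = 0
x = 5 or x = −19, giving (5, −2) and (−19, 10).
Chord length = distance between (5, −2) and (−19, 10) = √720 = 12√5.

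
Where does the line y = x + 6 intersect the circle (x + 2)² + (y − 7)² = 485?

(−16, −10) and (15, 21)

From the line, y = x + 6. Substituting:
2x² + 2x − 480 = 0  ⟹  x² + x − 240 = 0
x = 15 or x = −16, giving (15, 21) and (−16, −10).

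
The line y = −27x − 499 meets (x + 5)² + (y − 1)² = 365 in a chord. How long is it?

√730

The distance from (−5, 1) to the line is 365/√730, and r² = 365.
Half the chord is √(r² − d²) = √(365/2), so the full chord is √730.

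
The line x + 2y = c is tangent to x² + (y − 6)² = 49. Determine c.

c = 12 ± 7√5

The line touches the circle iff its distance from (0, 6) is 7:
|1·0 + 2·6 − c| / √5 = 7
|c − (12)| = 7√5.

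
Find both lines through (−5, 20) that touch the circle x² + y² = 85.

Let a tangent through (−5, 20) have slope m. Its distance from (0, 0) must equal √85:
[m·(5) − (−20)]² = 85(m² + 1)
12m² − 40m − 63 = 0, so m = −7/6 or m = 9/2.
With m = −7/6: 7x + 6y = 85. With m = 9/2: 9x − 2y = −85.

7x + 6y = 85 and 9x − 2y = −85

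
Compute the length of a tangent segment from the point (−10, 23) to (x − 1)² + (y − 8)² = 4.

3√38

With centre O = (1, 8), |OP|² = 346 and r² = 4.
By the tangent–radius right angle, tangent length = √(|PO|² − r²) = √342 = 3√38.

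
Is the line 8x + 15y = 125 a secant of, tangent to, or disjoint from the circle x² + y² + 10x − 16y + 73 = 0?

secant

Substituting the line into the circle gives 289x² + 2170x + 2050 = 0.
Discriminant = (2170)² − 4·289·(2050) = 2339100 > 0.
Two real roots: the line is a secant.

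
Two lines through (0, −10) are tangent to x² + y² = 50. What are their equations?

x + y = −10 and x − y = 10

Write the tangent as mx − y + (−10 − m·(0)) = 0 and set its distance from the centre to 5√2:
(0m − (10))² = 50(m² + 1)
m² − 1 = 0, so m = −1 or m = 1.
Through (0, −10) these give x + y = −10 and x − y = 10.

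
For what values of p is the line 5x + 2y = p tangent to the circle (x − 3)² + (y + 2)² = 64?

Tangency holds when the distance from the centre (3, −2) to the line equals the radius 8:
|5·3 + 2·(−2) − p| / √29 = 8
|p − (11)| = 8√29.

p = 11 ± 8√29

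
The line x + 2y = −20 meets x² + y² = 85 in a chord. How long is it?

2√5

Substitute y = (−20 − x)/2:
5x² + 40x + 60 = 0  ⟹  x² + 8x + 12 = 0
x = −2 or x = −6, giving (−2, −9) and (−6, −7).
|(−2, −9) − (−6, −7)| = √((4)² + (−2)²) = 2√5.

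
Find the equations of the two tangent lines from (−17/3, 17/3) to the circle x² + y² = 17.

A line y − (17/3) = m(x − (−17/3)) is tangent when its distance from (0, 0) is √17:
(17/3m − (−17/3))² = 17(m² + 1)
4m² + 17m + 4 = 0, so m = −1/4 or m = −4.
Through (−17/3, 17/3) these give x + 4y = 17 and 4x + y = −17.

x + 4y = 17 and 4x + y = −17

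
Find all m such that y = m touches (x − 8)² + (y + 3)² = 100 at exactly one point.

m = −13 or m = 7

The line touches the circle iff its distance from (8, −3) is 10:
|0·8 + 1·(−3) − m| / √1 = 10
|m − (−3)| = 10, so m = 7 or m = −13.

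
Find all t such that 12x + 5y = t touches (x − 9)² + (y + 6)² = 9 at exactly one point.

t = 39 or t = 117

For a tangent, require d(centre, line) = r = 3.
|12·9 + 5·(−6) − t| / √169 = 3
|t − (78)| = 3·13, so t = 117 or t = 39.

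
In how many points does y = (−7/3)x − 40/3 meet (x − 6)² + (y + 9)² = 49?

Substituting the line into the circle gives 58x² + 74x + 52 = 0.
Δ = 5476 − 12064 = −6588.
No real roots: the line does not meet the circle.

0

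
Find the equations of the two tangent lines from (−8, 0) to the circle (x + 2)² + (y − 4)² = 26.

x + 5y = −8 and 5x − y = −40

A line y − (0) = m(x − (−8)) is tangent when its distance from (−2, 4) is √26:
(6m − (4))² = 26(m² + 1)
5m² − 24m − 5 = 0, so m = −1/5 or m = 5.
Through (−8, 0) these give x + 5y = −8 and 5x − y = −40.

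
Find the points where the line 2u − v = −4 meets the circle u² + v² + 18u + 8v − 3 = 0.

(−9, −14) and (−1, 2)

Substitute v = 2u + 4:
5u² + 50u + 45 = 0  ⟹  u² + 10u + 9 = 0
u = −1 or u = −9, giving (−1, 2) and (−9, −14).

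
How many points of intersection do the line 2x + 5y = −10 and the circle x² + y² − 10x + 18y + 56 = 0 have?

2

Substituting the line into the circle gives 29x² − 390x + 600 = 0.
Discriminant = (−390)² − 4·29·(600) = 82500 > 0.
Two real roots: the line is a secant.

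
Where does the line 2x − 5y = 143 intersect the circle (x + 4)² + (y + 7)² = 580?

(−6, −31) and (14, −23)

Express y = (−143 + 2x)/5 and substitute into the circle:
29x² − 232x − 2436 = 0  ⟹  x² − 8x − 84 = 0
x = 14 or x = −6, giving (14, −23) and (−6, −31).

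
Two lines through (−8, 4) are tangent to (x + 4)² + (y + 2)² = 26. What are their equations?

5x − y = −44 and x + 5y = 12

Let a tangent through (−8, 4) have slope m. Its distance from (−4, −2) must equal √26:
[m·(4) − (−6)]² = 26(m² + 1)
5m² − 24m − 5 = 0, so m = 5 or m = −1/5.
With m = 5: 5x − y = −44. With m = −1/5: x + 5y = 12.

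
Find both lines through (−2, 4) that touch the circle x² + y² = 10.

x + 3y = 10 and 3x − y = −10

Write the tangent as mx − y + (4 − m·(−2)) = 0 and set its distance from the centre to √10:
(2m − (−4))² = 10(m² + 1)
3m² − 8m − 3 = 0, so m = −1/3 or m = 3.
With m = −1/3: x + 3y = 10. With m = 3: 3x − y = −10.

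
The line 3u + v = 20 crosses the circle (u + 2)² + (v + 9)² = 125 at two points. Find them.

Substitute v = −3u + 20:
10u² − 170u + 720 = 0  ⟹  u² − 17u + 72 = 0
u = 9 or u = 8, giving (9, −7) and (8, −4).

(8, −4) and (9, −7)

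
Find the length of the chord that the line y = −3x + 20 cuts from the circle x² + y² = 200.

8√10

Centre (0, 0), r² = 200. Perpendicular distance d from centre to line = |−20| / √10 = 20/√10.
Half the chord is √(r² − d²) = √(160), so the full chord is 8√10.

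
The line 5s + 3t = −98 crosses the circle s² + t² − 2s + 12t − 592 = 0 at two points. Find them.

From the line, t = (−98 − 5s)/3. Substituting:
34s² + 782s + 748 = 0  ⟹  s² + 23s + 22 = 0
s = −1 or s = −22, giving (−1, −31) and (−22, 4).

(−22, 4) and (−1, −31)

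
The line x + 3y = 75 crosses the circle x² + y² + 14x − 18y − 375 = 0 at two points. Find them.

From the line, y = (75 − x)/3. Substituting:
10x² + 30x − 1800 = 0  ⟹  x² + 3x − 180 = 0
x = 12 or x = −15, giving (12, 21) and (−15, 30).

(−15, 30) and (12, 21)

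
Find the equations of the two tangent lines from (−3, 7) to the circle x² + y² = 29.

A line y − (7) = m(x − (−3)) is tangent when its distance from (0, 0) is √29:
(3m − (−7))² = 29(m² + 1)
10m² − 21m − 10 = 0, so m = −2/5 or m = 5/2.
With m = −2/5: 2x + 5y = 29. With m = 5/2: 5x − 2y = −29.

2x + 5y = 29 and 5x − 2y = −29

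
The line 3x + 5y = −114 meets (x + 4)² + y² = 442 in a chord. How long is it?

Centre (−4, 0), r² = 442. Perpendicular distance d from centre to line = |102| / √34 = 102/√34.
Chord = 2√(r² − d²) = 2·√(136) = 4√34.

4√34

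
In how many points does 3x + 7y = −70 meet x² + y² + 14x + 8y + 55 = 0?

2

d² = (3·(−7) + 7·(−4) − (−70))²/58 = 441/58; r² = 10.
Since d² < r², the line cuts the circle twice.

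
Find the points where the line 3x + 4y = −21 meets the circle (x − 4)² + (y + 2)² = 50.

(−3, −3) and (5, −9)

Substitute y = (−21 − 3x)/4:
25x² − 50x − 375 = 0  ⟹  x² − 2x − 15 = 0
x = 5 or x = −3, giving (5, −9) and (−3, −3).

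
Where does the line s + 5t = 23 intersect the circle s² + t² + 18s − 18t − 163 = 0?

(−27, 10) and (8, 3)

From the line, t = (23 − s)/5. Substituting:
26s² + 494s − 5616 = 0  ⟹  s² + 19s − 216 = 0
s = 8 or s = −27, giving (8, 3) and (−27, 10).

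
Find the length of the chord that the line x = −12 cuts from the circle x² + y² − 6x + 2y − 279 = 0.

The line gives x = −12. Substituting into the circle:
y² + 2y − 63 = 0
y = 7 or y = −9, giving (−12, 7) and (−12, −9).
|(−12, 7) − (−12, −9)| = √((0)² + (16)²) = 16.

16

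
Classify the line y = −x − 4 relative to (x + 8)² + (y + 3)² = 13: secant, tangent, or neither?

Substituting the line into the circle gives 2x² + 18x + 52 = 0.
Δ = 324 − 416 = −92.
No real roots: the line does not meet the circle.

neither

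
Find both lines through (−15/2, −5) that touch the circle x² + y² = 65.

Write the tangent as mx − y + (−5 − m·(−15/2)) = 0 and set its distance from the centre to √65:
(15/2m − (5))² = 65(m² + 1)
7m² + 60m + 32 = 0, so m = −4/7 or m = −8.
With m = −4/7: 4x + 7y = −65. With m = −8: 8x + y = −65.

4x + 7y = −65 and 8x + y = −65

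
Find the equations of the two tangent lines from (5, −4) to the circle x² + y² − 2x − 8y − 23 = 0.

Let a tangent through (5, −4) have slope m. Its distance from (1, 4) must equal 2√10:
(−4m − (8))² = 40(m² + 1)
3m² − 8m − 3 = 0, so m = 3 or m = −1/3.
Through (5, −4) these give 3x − y = 19 and x + 3y = −7.

3x − y = 19 and x + 3y = −7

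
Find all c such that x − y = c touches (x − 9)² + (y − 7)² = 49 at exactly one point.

For a tangent, require d(centre, line) = r = 7.
|1·9 − 1·7 − c| / √2 = 7
|c − (2)| = 7√2.

c = 2 ± 7√2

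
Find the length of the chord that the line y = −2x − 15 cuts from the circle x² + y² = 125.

Substitute y = −2x − 15:
5x² + 60x + 100 = 0  ⟹  x² + 12x + 20 = 0
x = −2 or x = −10, giving (−2, −11) and (−10, 5).
Chord length = distance between (−2, −11) and (−10, 5) = √320 = 8√5.

8√5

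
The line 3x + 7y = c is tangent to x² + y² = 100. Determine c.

c = ±10√58

Tangency holds when the distance from the centre (0, 0) to the line equals the radius 10:
|3·0 + 7·0 − c| / √58 = 10
|c| = 10√58.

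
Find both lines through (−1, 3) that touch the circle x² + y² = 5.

2x − y = −5 and x + 2y = 5

Let a tangent through (−1, 3) have slope m. Its distance from (0, 0) must equal √5:
[m·(1) − (−3)]² = 5(m² + 1)
2m² − 3m − 2 = 0, so m = 2 or m = −1/2.
Through (−1, 3) these give 2x − y = −5 and x + 2y = 5.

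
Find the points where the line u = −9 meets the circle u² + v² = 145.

The line gives u = −9. Substituting into the circle:
v² − 64 = 0
v = 8 or v = −8, giving (−9, 8) and (−9, −8).

(−9, −8) and (−9, 8)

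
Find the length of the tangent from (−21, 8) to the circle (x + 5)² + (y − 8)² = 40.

6√6

With centre O = (−5, 8), |OP|² = 256 and r² = 40.
By the tangent–radius right angle, tangent length = √(|PO|² − r²) = √216 = 6√6.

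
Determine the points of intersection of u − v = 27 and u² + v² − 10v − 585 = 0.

(9, −18) and (23, −4)

Substitute v = u − 27:
2u² − 64u + 414 = 0  ⟹  u² − 32u + 207 = 0
u = 23 or u = 9, giving (23, −4) and (9, −18).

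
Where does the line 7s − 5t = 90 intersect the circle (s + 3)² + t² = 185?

(5, −11) and (10, −4)

Express t = (−90 + 7s)/5 and substitute into the circle:
74s² − 1110s + 3700 = 0  ⟹  s² − 15s + 50 = 0
s = 10 or s = 5, giving (10, −4) and (5, −11).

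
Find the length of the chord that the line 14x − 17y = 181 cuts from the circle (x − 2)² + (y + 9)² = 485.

The distance from (2, −9) to the line is 0/√485, and r² = 485.
Half the chord is √(r² − d²) = √(485), so the full chord is 2√485.

2√485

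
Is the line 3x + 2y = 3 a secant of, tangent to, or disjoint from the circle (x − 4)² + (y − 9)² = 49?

Centre (4, 9), r² = 49. Distance² from centre to line = (27)²/13 = 729/13.
Since d² > r², the line lies outside the circle.

disjoint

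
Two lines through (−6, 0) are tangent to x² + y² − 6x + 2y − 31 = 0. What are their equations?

Let a tangent through (−6, 0) have slope m. Its distance from (3, −1) must equal √41:
[m·(9) − (−1)]² = 41(m² + 1)
20m² + 9m − 20 = 0, so m = −5/4 or m = 4/5.
With m = −5/4: 5x + 4y = −30. With m = 4/5: 4x − 5y = −24.

5x + 4y = −30 and 4x − 5y = −24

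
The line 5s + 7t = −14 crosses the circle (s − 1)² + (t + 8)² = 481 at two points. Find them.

From the line, t = (−14 − 5s)/7. Substituting:
74s² − 518s − 21756 = 0  ⟹  s² − 7s − 294 = 0
s = 21 or s = −14, giving (21, −17) and (−14, 8).

(−14, 8) and (21, −17)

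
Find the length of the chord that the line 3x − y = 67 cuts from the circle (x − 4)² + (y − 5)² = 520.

The distance from (4, 5) to the line is 60/√10, and r² = 520.
Half the chord is √(r² − d²) = √(160), so the full chord is 8√10.

8√10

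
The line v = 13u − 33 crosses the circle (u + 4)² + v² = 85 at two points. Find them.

Substitute v = 13u − 33:
170u² − 850u + 1020 = 0  ⟹  u² − 5u + 6 = 0
u = 3 or u = 2, giving (3, 6) and (2, −7).

(2, −7) and (3, 6)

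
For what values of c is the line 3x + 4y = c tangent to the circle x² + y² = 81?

c = −45 or c = 45

For a tangent, require d(centre, line) = r = 9.
|3·0 + 4·0 − c| / √25 = 9
|c| = 9·5, so c = 45 or c = −45.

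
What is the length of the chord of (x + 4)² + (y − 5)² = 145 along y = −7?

From the line, y = −7. Substituting:
x² + 8x + 15 = 0
x = −3 or x = −5, giving (−3, −7) and (−5, −7).
|(−3, −7) − (−5, −7)| = √((2)² + (0)²) = 2.

2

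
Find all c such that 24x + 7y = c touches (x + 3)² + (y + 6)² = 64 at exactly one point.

The line touches the circle iff its distance from (−3, −6) is 8:
|24·(−3) + 7·(−6) − c| / √625 = 8
|c − (−114)| = 8·25, so c = 86 or c = −314.

c = −314 or c = 86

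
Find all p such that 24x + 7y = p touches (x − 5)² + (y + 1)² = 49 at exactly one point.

For a tangent, require d(centre, line) = r = 7.
|24·5 + 7·(−1) − p| / √625 = 7
|p − (113)| = 7·25, so p = 288 or p = −62.

p = −62 or p = 288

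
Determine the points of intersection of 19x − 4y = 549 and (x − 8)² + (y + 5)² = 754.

(23, −28) and (31, 10)

From the line, y = (−549 + 19x)/4. Substituting:
377x² − 20358x + 268801 = 0  ⟹  x² − 54x + 713 = 0
x = 31 or x = 23, giving (31, 10) and (23, −28).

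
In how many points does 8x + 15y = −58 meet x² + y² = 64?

2

d² = (8·0 + 15·0 − (−58))²/289 = 3364/289; r² = 64.
Since d² < r², the line cuts the circle twice.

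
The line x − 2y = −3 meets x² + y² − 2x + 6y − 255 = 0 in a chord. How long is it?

14√5

Substitute y = (3 + x)/2:
5x² + 10x − 975 = 0  ⟹  x² + 2x − 195 = 0
x = 13 or x = −15, giving (13, 8) and (−15, −6).
Chord length = distance between (13, 8) and (−15, −6) = √980 = 14√5.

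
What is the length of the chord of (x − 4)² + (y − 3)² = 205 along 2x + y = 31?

Substitute y = −2x + 31:
5x² − 120x + 595 = 0  ⟹  x² − 24x + 119 = 0
x = 17 or x = 7, giving (17, −3) and (7, 17).
Chord length = distance between (17, −3) and (7, 17) = √500 = 10√5.

10√5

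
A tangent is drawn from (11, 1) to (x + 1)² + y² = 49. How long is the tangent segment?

With centre O = (−1, 0), |OP|² = 145 and r² = 49.
The tangent meets the radius at right angles, so tangent² = |PO|² − r² = 145 − 49 = 96.

4√6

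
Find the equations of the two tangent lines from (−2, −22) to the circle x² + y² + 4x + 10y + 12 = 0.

Write the tangent as mx − y + (−22 − m·(−2)) = 0 and set its distance from the centre to √17:
[m·(0) − (17)]² = 17(m² + 1)
m² − 16 = 0, so m = −4 or m = 4.
Through (−2, −22) these give 4x + y = −30 and 4x − y = 14.

4x + y = −30 and 4x − y = 14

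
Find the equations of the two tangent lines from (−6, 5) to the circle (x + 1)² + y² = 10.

x + 3y = 9 and 3x + y = −13

Write the tangent as mx − y + (5 − m·(−6)) = 0 and set its distance from the centre to √10:
(5m − (−5))² = 10(m² + 1)
3m² + 10m + 3 = 0, so m = −1/3 or m = −3.
With m = −1/3: x + 3y = 9. With m = −3: 3x + y = −13.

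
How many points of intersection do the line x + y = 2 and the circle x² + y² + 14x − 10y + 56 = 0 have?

Substituting the line into the circle gives 2x² + 20x + 40 = 0.
Discriminant = (20)² − 4·2·(40) = 80 > 0.
Two real roots: the line is a secant.

2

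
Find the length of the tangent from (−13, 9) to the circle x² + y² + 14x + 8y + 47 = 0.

The centre is (−7, −4) and r = 3√2. The square of the distance from P to the centre is 36 + 169 = 205.
The tangent meets the radius at right angles, so tangent² = |PO|² − r² = 205 − 18 = 187.

√187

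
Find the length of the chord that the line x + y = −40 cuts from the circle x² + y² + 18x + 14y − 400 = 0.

22√2

The distance from (−9, −7) to the line is 24/√2, and r² = 530.
Chord = 2√(r² − d²) = 2·√(242) = 22√2.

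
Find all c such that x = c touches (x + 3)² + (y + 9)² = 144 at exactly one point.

c = −15 or c = 9

The line touches the circle iff its distance from (−3, −9) is 12:
|1·(−3) + 0·(−9) − c| / √1 = 12
|c − (−3)| = 12, so c = 9 or c = −15.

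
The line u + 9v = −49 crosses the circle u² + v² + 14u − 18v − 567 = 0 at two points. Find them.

(−31, −2) and (14, −7)

Express v = (−49 − u)/9 and substitute into the circle:
82u² + 1394u − 35588 = 0  ⟹  u² + 17u − 434 = 0
u = 14 or u = −31, giving (14, −7) and (−31, −2).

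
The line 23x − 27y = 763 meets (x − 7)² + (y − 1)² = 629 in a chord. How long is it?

√1258

Substitute y = (−763 + 23x)/27:
1258x² − 46546x + 201280 = 0  ⟹  x² − 37x + 160 = 0
x = 32 or x = 5, giving (32, −1) and (5, −24).
|(32, −1) − (5, −24)| = √((27)² + (23)²) = √1258.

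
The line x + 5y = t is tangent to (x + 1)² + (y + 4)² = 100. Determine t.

t = −21 ± 10√26

Tangency holds when the distance from the centre (−1, −4) to the line equals the radius 10:
|1·(−1) + 5·(−4) − t| / √26 = 10
|t − (−21)| = 10√26.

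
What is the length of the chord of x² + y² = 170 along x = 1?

26

The distance from (0, 0) to the line is 1, and r² = 170.
Half the chord is √(r² − d²) = √(169), so the full chord is 26.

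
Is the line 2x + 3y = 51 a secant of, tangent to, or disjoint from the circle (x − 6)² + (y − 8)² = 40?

Substituting the line into the circle gives 13x² − 216x + 693 = 0.
Δ = 46656 − 36036 = 10620.
Two real roots: the line is a secant.

secant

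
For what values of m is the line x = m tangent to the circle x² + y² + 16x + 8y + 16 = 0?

m = −16 or m = 0

For a tangent, require d(centre, line) = r = 8.
|1·(−8) + 0·(−4) − m| / √1 = 8
|m − (−8)| = 8, so m = 0 or m = −16.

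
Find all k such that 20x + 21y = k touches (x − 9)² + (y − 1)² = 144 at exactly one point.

k = −147 or k = 549

The line touches the circle iff its distance from (9, 1) is 12:
|20·9 + 21·1 − k| / √841 = 12
|k − (201)| = 12·29, so k = 549 or k = −147.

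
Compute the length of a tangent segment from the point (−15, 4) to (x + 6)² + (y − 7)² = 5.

√85

With centre O = (−6, 7), |OP|² = 90 and r² = 5.
Power of the point: PT² = |PO|² − r² = 85, so PT = √85.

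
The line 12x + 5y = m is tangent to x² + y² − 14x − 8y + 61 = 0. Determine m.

m = 78 or m = 130

For a tangent, require d(centre, line) = r = 2.
|12·7 + 5·4 − m| / √169 = 2
|m − (104)| = 2·13, so m = 130 or m = 78.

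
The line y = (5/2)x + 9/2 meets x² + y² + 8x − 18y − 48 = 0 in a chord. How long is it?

The distance from (−4, 9) to the line is 29/√29, and r² = 145.
Chord = 2√(r² − d²) = 2·√(116) = 4√29.

4√29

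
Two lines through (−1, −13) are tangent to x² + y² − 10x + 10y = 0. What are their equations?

x − 7y = 90 and 7x + y = −20

Let a tangent through (−1, −13) have slope m. Its distance from (5, −5) must equal 5√2:
(6m − (8))² = 50(m² + 1)
7m² + 48m − 7 = 0, so m = 1/7 or m = −7.
With m = 1/7: x − 7y = 90. With m = −7: 7x + y = −20.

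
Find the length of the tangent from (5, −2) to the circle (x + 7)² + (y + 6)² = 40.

2√30

The centre is (−7, −6) and r = 2√10. The square of the distance from P to the centre is 144 + 16 = 160.
By the tangent–radius right angle, tangent length = √(|PO|² − r²) = √120 = 2√30.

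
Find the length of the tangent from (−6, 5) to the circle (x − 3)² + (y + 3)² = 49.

4√6

The centre is (3, −3) and r = 7. The square of the distance from P to the centre is 81 + 64 = 145.
The tangent meets the radius at right angles, so tangent² = |PO|² − r² = 145 − 49 = 96.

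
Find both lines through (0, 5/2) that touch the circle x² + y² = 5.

x + 2y = 5 and x − 2y = −5

Let a tangent through (0, 5/2) have slope m. Its distance from (0, 0) must equal √5:
[m·(0) − (−5/2)]² = 5(m² + 1)
4m² − 1 = 0, so m = −1/2 or m = 1/2.
With m = −1/2: x + 2y = 5. With m = 1/2: x − 2y = −5.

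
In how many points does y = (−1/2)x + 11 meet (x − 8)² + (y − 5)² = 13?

Centre (8, 5), r² = 13. Distance² from centre to line = (−4)²/5 = 16/5.
Since d² < r², the line cuts the circle twice.

2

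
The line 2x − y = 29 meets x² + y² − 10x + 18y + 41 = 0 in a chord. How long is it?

6√5

The distance from (5, −9) to the line is 10/√5, and r² = 65.
Half the chord is √(r² − d²) = √(45), so the full chord is 6√5.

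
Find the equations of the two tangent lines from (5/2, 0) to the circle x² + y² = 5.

2x − y = 5 and 2x + y = 5

Let a tangent through (5/2, 0) have slope m. Its distance from (0, 0) must equal √5:
[m·(−5/2) − (0)]² = 5(m² + 1)
m² − 4 = 0, so m = 2 or m = −2.
Through (5/2, 0) these give 2x − y = 5 and 2x + y = 5.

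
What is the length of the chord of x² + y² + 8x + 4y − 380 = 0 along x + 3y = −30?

12√10

The distance from (−4, −2) to the line is 20/√10, and r² = 400.
Chord = 2√(r² − d²) = 2·√(360) = 12√10.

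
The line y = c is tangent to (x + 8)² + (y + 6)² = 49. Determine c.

For a tangent, require d(centre, line) = r = 7.
|0·(−8) + 1·(−6) − c| / √1 = 7
|c − (−6)| = 7, so c = 1 or c = −13.

c = −13 or c = 1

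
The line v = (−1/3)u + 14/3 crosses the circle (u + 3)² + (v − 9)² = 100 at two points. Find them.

(−13, 9) and (5, 3)

Substitute v = (14 − u)/3:
10u² + 80u − 650 = 0  ⟹  u² + 8u − 65 = 0
u = 5 or u = −13, giving (5, 3) and (−13, 9).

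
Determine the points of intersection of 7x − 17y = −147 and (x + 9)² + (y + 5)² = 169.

Express y = (147 + 7x)/17 and substitute into the circle:
338x² + 8450x + 28392 = 0  ⟹  x² + 25x + 84 = 0
x = −4 or x = −21, giving (−4, 7) and (−21, 0).

(−21, 0) and (−4, 7)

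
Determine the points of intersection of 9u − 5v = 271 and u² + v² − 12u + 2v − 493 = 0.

Express v = (−271 + 9u)/5 and substitute into the circle:
106u² − 5088u + 58406 = 0  ⟹  u² − 48u + 551 = 0
u = 29 or u = 19, giving (29, −2) and (19, −20).

(19, −20) and (29, −2)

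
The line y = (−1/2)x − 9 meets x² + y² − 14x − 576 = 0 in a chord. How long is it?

20√5

From the line, y = (−18 − x)/2. Substituting:
5x² − 20x − 1980 = 0  ⟹  x² − 4x − 396 = 0
x = 22 or x = −18, giving (22, −20) and (−18, 0).
Chord length = distance between (22, −20) and (−18, 0) = √2000 = 20√5.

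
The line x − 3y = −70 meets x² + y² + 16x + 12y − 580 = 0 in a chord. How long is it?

The distance from (−8, −6) to the line is 80/√10, and r² = 680.
Half the chord is √(r² − d²) = √(40), so the full chord is 4√10.

4√10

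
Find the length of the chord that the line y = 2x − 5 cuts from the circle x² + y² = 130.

From the line, y = 2x − 5. Substituting:
5x² − 20x − 105 = 0  ⟹  x² − 4x − 21 = 0
x = 7 or x = −3, giving (7, 9) and (−3, −11).
|(7, 9) − (−3, −11)| = √((10)² + (20)²) = 10√5.

10√5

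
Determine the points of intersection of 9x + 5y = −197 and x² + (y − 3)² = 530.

Substitute y = (−197 − 9x)/5:
106x² + 3816x + 31694 = 0  ⟹  x² + 36x + 299 = 0
x = −13 or x = −23, giving (−13, −16) and (−23, 2).

(−23, 2) and (−13, −16)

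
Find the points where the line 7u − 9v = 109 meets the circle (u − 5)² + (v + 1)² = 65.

Substitute v = (−109 + 7u)/9:
130u² − 2210u + 6760 = 0  ⟹  u² − 17u + 52 = 0
u = 13 or u = 4, giving (13, −2) and (4, −9).

(4, −9) and (13, −2)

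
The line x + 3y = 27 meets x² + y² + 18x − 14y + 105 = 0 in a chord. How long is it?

√10

Substitute y = (27 − x)/3:
10x² + 150x + 540 = 0  ⟹  x² + 15x + 54 = 0
x = −6 or x = −9, giving (−6, 11) and (−9, 12).
Chord length = distance between (−6, 11) and (−9, 12) = √10 = √10.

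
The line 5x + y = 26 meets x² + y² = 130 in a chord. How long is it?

Substitute y = −5x + 26:
26x² − 260x + 546 = 0  ⟹  x² − 10x + 21 = 0
x = 7 or x = 3, giving (7, −9) and (3, 11).
|(7, −9) − (3, 11)| = √((4)² + (−20)²) = 4√26.

4√26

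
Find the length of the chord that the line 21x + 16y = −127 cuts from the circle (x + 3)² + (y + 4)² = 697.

The distance from (−3, −4) to the line is 0/√697, and r² = 697.
Chord = 2√(r² − d²) = 2·√(697) = 2√697.

2√697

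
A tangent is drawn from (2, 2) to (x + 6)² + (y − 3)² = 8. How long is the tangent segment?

Centre (−6, 3), r² = 8. |PO|² = (8)² + (−1)² = 65.
By the tangent–radius right angle, tangent length = √(|PO|² − r²) = √57.

√57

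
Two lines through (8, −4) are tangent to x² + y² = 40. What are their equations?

3x + y = 20 and x − 3y = 20

Let a tangent through (8, −4) have slope m. Its distance from (0, 0) must equal 2√10:
[m·(−8) − (4)]² = 40(m² + 1)
3m² + 8m − 3 = 0, so m = −3 or m = 1/3.
With m = −3: 3x + y = 20. With m = 1/3: x − 3y = 20.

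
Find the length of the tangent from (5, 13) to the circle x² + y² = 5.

Centre (0, 0), r² = 5. |PO|² = (5)² + (13)² = 194.
Power of the point: PT² = |PO|² − r² = 189, so PT = 3√21.

3√21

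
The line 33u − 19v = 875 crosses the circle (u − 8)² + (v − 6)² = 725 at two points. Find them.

(15, −20) and (34, 13)

Express v = (−875 + 33u)/19 and substitute into the circle:
1450u² − 71050u + 739500 = 0  ⟹  u² − 49u + 510 = 0
u = 34 or u = 15, giving (34, 13) and (15, −20).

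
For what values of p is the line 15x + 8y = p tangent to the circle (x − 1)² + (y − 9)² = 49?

Tangency holds when the distance from the centre (1, 9) to the line equals the radius 7:
|15·1 + 8·9 − p| / √289 = 7
|p − (87)| = 7·17, so p = 206 or p = −32.

p = −32 or p = 206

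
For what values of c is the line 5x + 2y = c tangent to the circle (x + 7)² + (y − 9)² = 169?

Tangency holds when the distance from the centre (−7, 9) to the line equals the radius 13:
|5·(−7) + 2·9 − c| / √29 = 13
|c − (−17)| = 13√29.

c = −17 ± 13√29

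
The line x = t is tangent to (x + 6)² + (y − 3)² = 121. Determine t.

t = −17 or t = 5

The line touches the circle iff its distance from (−6, 3) is 11:
|1·(−6) + 0·3 − t| / √1 = 11
|t − (−6)| = 11, so t = 5 or t = −17.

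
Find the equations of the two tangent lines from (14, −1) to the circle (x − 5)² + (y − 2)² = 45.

x − 2y = 16 and 2x + y = 27

A line y − (−1) = m(x − (14)) is tangent when its distance from (5, 2) is 3√5:
(−9m − (3))² = 45(m² + 1)
2m² + 3m − 2 = 0, so m = 1/2 or m = −2.
With m = 1/2: x − 2y = 16. With m = −2: 2x + y = 27.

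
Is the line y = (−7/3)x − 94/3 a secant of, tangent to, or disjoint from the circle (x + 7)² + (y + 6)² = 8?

Substituting the line into the circle gives 58x² + 1190x + 6145 = 0.
Δ = 1416100 − 1425640 = −9540.
No real roots: the line does not meet the circle.

disjoint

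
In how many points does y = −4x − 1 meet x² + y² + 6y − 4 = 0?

Substituting the line into the circle gives 17x² − 16x − 9 = 0.
Δ = 256 − (−612) = 868.
Two real roots: the line is a secant.

2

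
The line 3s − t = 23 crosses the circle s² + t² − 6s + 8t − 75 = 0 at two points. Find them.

Express t = 3s − 23 and substitute into the circle:
10s² − 120s + 270 = 0  ⟹  s² − 12s + 27 = 0
s = 9 or s = 3, giving (9, 4) and (3, −14).

(3, −14) and (9, 4)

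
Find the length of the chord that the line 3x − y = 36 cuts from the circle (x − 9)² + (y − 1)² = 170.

The distance from (9, 1) to the line is 10/√10, and r² = 170.
Chord = 2√(r² − d²) = 2·√(160) = 8√10.

8√10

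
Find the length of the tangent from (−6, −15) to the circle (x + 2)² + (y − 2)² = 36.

The centre is (−2, 2) and r = 6. The square of the distance from P to the centre is 16 + 289 = 305.
By the tangent–radius right angle, tangent length = √(|PO|² − r²) = √269.

√269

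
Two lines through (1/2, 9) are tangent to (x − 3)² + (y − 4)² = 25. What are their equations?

4x − 3y = −25 and y = 9

Let a tangent through (1/2, 9) have slope m. Its distance from (3, 4) must equal 5:
[m·(5/2) − (−5)]² = 25(m² + 1)
3m² − 4m = 0, so m = 4/3 or m = 0.
With m = 4/3: 4x − 3y = −25. With m = 0: y = 9.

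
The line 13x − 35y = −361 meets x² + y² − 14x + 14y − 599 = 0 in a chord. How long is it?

From the line, y = (361 + 13x)/35. Substituting:
1394x² − 1394x − 426564 = 0  ⟹  x² − x − 306 = 0
x = 18 or x = −17, giving (18, 17) and (−17, 4).
|(18, 17) − (−17, 4)| = √((35)² + (13)²) = √1394.

√1394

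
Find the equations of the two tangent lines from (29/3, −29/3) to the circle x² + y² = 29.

2x + 5y = −29 and 5x + 2y = 29

A line y − (−29/3) = m(x − (29/3)) is tangent when its distance from (0, 0) is √29:
(−29/3m − (29/3))² = 29(m² + 1)
10m² + 29m + 10 = 0, so m = −2/5 or m = −5/2.
With m = −2/5: 2x + 5y = −29. With m = −5/2: 5x + 2y = 29.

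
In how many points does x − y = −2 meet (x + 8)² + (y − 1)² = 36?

Substituting the line into the circle gives 2x² + 18x + 29 = 0.
Δ = 324 − 232 = 92.
Two real roots: the line is a secant.

2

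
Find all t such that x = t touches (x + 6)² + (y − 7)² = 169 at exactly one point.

For a tangent, require d(centre, line) = r = 13.
|1·(−6) + 0·7 − t| / √1 = 13
|t − (−6)| = 13, so t = 7 or t = −19.

t = −19 or t = 7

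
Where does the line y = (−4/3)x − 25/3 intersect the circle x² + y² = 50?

(−7, 1) and (−1, −7)

From the line, y = (−25 − 4x)/3. Substituting:
25x² + 200x + 175 = 0  ⟹  x² + 8x + 7 = 0
x = −1 or x = −7, giving (−1, −7) and (−7, 1).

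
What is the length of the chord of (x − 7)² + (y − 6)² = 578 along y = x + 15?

The distance from (7, 6) to the line is 16/√2, and r² = 578.
Chord = 2√(r² − d²) = 2·√(450) = 30√2.

30√2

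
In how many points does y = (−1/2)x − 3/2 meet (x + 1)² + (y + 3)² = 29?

2

Substituting the line into the circle gives 5x² + 2x − 103 = 0.
Δ = 4 − (−2060) = 2064.
Two real roots: the line is a secant.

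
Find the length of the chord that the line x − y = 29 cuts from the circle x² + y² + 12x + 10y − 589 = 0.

20√2

Express y = x − 29 and substitute into the circle:
2x² − 36x − 38 = 0  ⟹  x² − 18x − 19 = 0
x = 19 or x = −1, giving (19, −10) and (−1, −30).
Chord length = distance between (19, −10) and (−1, −30) = √800 = 20√2.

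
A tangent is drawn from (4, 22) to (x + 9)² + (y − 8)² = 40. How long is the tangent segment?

With centre O = (−9, 8), |OP|² = 365 and r² = 40.
By the tangent–radius right angle, tangent length = √(|PO|² − r²) = √325 = 5√13.

5√13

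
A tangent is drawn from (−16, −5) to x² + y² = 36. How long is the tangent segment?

7√5

With centre O = (0, 0), |OP|² = 281 and r² = 36.
By the tangent–radius right angle, tangent length = √(|PO|² − r²) = √245 = 7√5.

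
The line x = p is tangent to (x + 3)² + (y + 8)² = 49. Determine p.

p = −10 or p = 4

Tangency holds when the distance from the centre (−3, −8) to the line equals the radius 7:
|1·(−3) + 0·(−8) − p| / √1 = 7
|p − (−3)| = 7, so p = 4 or p = −10.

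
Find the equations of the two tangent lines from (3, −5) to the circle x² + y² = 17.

A line y − (−5) = m(x − (3)) is tangent when its distance from (0, 0) is √17:
[m·(−3) − (5)]² = 17(m² + 1)
4m² − 15m − 4 = 0, so m = 4 or m = −1/4.
With m = 4: 4x − y = 17. With m = −1/4: x + 4y = −17.

4x − y = 17 and x + 4y = −17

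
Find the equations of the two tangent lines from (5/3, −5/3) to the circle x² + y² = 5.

Let a tangent through (5/3, −5/3) have slope m. Its distance from (0, 0) must equal √5:
[m·(−5/3) − (5/3)]² = 5(m² + 1)
2m² − 5m + 2 = 0, so m = 1/2 or m = 2.
With m = 1/2: x − 2y = 5. With m = 2: 2x − y = 5.

x − 2y = 5 and 2x − y = 5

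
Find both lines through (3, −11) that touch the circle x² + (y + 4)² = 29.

A line y − (−11) = m(x − (3)) is tangent when its distance from (0, −4) is √29:
(−3m − (7))² = 29(m² + 1)
10m² − 21m − 10 = 0, so m = 5/2 or m = −2/5.
Through (3, −11) these give 5x − 2y = 37 and 2x + 5y = −49.

5x − 2y = 37 and 2x + 5y = −49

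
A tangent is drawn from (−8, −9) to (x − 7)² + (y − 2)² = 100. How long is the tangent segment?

√246

Centre (7, 2), r² = 100. |PO|² = (−15)² + (−11)² = 346.
The tangent meets the radius at right angles, so tangent² = |PO|² − r² = 346 − 100 = 246.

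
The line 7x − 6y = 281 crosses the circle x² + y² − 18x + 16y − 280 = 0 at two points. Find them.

Substitute y = (−281 + 7x)/6:
85x² − 3910x + 41905 = 0  ⟹  x² − 46x + 493 = 0
x = 29 or x = 17, giving (29, −13) and (17, −27).

(17, −27) and (29, −13)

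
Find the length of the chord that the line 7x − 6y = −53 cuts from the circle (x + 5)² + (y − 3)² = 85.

2√85

The distance from (−5, 3) to the line is 0/√85, and r² = 85.
Half the chord is √(r² − d²) = √(85), so the full chord is 2√85.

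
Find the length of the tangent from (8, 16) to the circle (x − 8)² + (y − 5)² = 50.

With centre O = (8, 5), |OP|² = 121 and r² = 50.
By the tangent–radius right angle, tangent length = √(|PO|² − r²) = √71.

√71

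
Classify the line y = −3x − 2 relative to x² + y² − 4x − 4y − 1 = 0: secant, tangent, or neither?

Substituting the line into the circle gives 10x² + 20x + 11 = 0.
Δ = 400 − 440 = −40.
No real roots: the line does not meet the circle.

neither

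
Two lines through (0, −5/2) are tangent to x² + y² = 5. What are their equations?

x − 2y = 5 and x + 2y = −5

A line y − (−5/2) = m(x − (0)) is tangent when its distance from (0, 0) is √5:
(0m − (5/2))² = 5(m² + 1)
4m² − 1 = 0, so m = 1/2 or m = −1/2.
With m = 1/2: x − 2y = 5. With m = −1/2: x + 2y = −5.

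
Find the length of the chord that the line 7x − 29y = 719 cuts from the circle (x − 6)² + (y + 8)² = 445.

√890

The distance from (6, −8) to the line is 445/√890, and r² = 445.
Half the chord is √(r² − d²) = √(445/2), so the full chord is √890.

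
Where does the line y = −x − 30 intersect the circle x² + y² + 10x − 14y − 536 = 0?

Substitute y = −x − 30:
2x² + 84x + 784 = 0  ⟹  x² + 42x + 392 = 0
x = −14 or x = −28, giving (−14, −16) and (−28, −2).

(−28, −2) and (−14, −16)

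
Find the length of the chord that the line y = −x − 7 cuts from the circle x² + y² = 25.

√2

The distance from (0, 0) to the line is 7/√2, and r² = 25.
Half the chord is √(r² − d²) = √(1/2), so the full chord is √2.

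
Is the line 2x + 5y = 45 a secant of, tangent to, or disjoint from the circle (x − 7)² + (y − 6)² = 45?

Centre (7, 6), r² = 45. Distance² from centre to line = (−1)²/29 = 1/29.
Since d² < r², the line cuts the circle twice.

secant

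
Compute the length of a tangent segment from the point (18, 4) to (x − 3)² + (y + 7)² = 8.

13√2

Centre (3, −7), r² = 8. |PO|² = (15)² + (11)² = 346.
By the tangent–radius right angle, tangent length = √(|PO|² − r²) = √338 = 13√2.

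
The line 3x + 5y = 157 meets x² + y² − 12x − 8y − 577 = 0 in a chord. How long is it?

The distance from (6, 4) to the line is 119/√34, and r² = 629.
Chord = 2√(r² − d²) = 2·√(425/2) = 5√34.

5√34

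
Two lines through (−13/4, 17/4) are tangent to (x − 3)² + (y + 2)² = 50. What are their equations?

x − 7y = −33 and 7x − y = −27

Write the tangent as mx − y + (17/4 − m·(−13/4)) = 0 and set its distance from the centre to 5√2:
[m·(25/4) − (−25/4)]² = 50(m² + 1)
7m² − 50m + 7 = 0, so m = 1/7 or m = 7.
Through (−13/4, 17/4) these give x − 7y = −33 and 7x − y = −27.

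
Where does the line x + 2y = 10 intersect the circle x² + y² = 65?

Express y = (10 − x)/2 and substitute into the circle:
5x² − 20x − 160 = 0  ⟹  x² − 4x − 32 = 0
x = 8 or x = −4, giving (8, 1) and (−4, 7).

(−4, 7) and (8, 1)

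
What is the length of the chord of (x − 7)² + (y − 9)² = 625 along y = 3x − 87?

5√10

Express y = 3x − 87 and substitute into the circle:
10x² − 590x + 8640 = 0  ⟹  x² − 59x + 864 = 0
x = 32 or x = 27, giving (32, 9) and (27, −6).
|(32, 9) − (27, −6)| = √((5)² + (15)²) = 5√10.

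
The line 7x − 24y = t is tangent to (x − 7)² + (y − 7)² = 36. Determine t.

t = −269 or t = 31

The line touches the circle iff its distance from (7, 7) is 6:
|7·7 − 24·7 − t| / √625 = 6
|t − (−119)| = 6·25, so t = 31 or t = −269.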